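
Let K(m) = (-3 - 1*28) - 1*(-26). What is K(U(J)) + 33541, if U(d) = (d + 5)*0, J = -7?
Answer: 33536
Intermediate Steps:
U(d) = 0 (U(d) = (5 + d)*0 = 0)
K(m) = -5 (K(m) = (-3 - 28) + 26 = -31 + 26 = -5)
K(U(J)) + 33541 = -5 + 33541 = 33536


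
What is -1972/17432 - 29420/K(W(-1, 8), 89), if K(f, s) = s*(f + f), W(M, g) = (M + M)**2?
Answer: -8035211/193931 ≈ -41.433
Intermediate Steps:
W(M, g) = 4*M**2 (W(M, g) = (2*M)**2 = 4*M**2)
K(f, s) = 2*f*s (K(f, s) = s*(2*f) = 2*f*s)
-1972/17432 - 29420/K(W(-1, 8), 89) = -1972/17432 - 29420/(2*(4*(-1)**2)*89) = -1972*1/17432 - 29420/(2*(4*1)*89) = -493/4358 - 29420/(2*4*89) = -493/4358 - 29420/712 = -493/4358 - 29420*1/712 = -493/4358 - 7355/178 = -8035211/193931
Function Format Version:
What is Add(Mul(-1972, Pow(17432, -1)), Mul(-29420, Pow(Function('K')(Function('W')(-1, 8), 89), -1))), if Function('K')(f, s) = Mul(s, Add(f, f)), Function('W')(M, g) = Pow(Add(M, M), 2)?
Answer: Rational(-8035211, 193931) ≈ -41.433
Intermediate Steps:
Function('W')(M, g) = Mul(4, Pow(M, 2)) (Function('W')(M, g) = Pow(Mul(2, M), 2) = Mul(4, Pow(M, 2)))
Function('K')(f, s) = Mul(2, f, s) (Function('K')(f, s) = Mul(s, Mul(2, f)) = Mul(2, f, s))
Add(Mul(-1972, Pow(17432, -1)), Mul(-29420, Pow(Function('K')(Function('W')(-1, 8), 89), -1))) = Add(Mul(-1972, Pow(17432, -1)), Mul(-29420, Pow(Mul(2, Mul(4, Pow(-1, 2)), 89), -1))) = Add(Mul(-1972, Rational(1, 17432)), Mul(-29420, Pow(Mul(2, Mul(4, 1), 89), -1))) = Add(Rational(-493, 4358), Mul(-29420, Pow(Mul(2, 4, 89), -1))) = Add(Rational(-493, 4358), Mul(-29420, Pow(712, -1))) = Add(Rational(-493, 4358), Mul(-29420, Rational(1, 712))) = Add(Rational(-493, 4358), Rational(-7355, 178)) = Rational(-8035211, 193931)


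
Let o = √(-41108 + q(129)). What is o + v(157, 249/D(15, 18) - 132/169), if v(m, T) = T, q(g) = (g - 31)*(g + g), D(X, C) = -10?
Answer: -43401/1690 + 4*I*√989 ≈ -25.681 + 125.79*I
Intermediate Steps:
q(g) = 2*g*(-31 + g) (q(g) = (-31 + g)*(2*g) = 2*g*(-31 + g))
o = 4*I*√989 (o = √(-41108 + 2*129*(-31 + 129)) = √(-41108 + 2*129*98) = √(-41108 + 25284) = √(-15824) = 4*I*√989 ≈ 125.79*I)
o + v(157, 249/D(15, 18) - 132/169) = 4*I*√989 + (249/(-10) - 132/169) = 4*I*√989 + (249*(-⅒) - 132*1/169) = 4*I*√989 + (-249/10 - 132/169) = 4*I*√989 - 43401/1690 = -43401/1690 + 4*I*√989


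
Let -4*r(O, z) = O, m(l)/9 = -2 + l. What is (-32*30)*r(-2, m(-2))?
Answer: -480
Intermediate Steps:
m(l) = -18 + 9*l (m(l) = 9*(-2 + l) = -18 + 9*l)
r(O, z) = -O/4
(-32*30)*r(-2, m(-2)) = (-32*30)*(-¼*(-2)) = -960*½ = -480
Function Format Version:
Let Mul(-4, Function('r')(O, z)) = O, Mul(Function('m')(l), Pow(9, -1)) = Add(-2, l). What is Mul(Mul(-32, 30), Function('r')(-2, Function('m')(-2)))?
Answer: -480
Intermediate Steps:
Function('m')(l) = Add(-18, Mul(9, l)) (Function('m')(l) = Mul(9, Add(-2, l)) = Add(-18, Mul(9, l)))
Function('r')(O, z) = Mul(Rational(-1, 4), O)
Mul(Mul(-32, 30), Function('r')(-2, Function('m')(-2))) = Mul(Mul(-32, 30), Mul(Rational(-1, 4), -2)) = Mul(-960, Rational(1, 2)) = -480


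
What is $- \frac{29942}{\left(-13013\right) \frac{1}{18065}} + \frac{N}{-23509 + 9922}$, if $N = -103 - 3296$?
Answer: $\frac{31815077187}{765401} \approx 41567.0$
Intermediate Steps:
$N = -3399$ ($N = -103 - 3296 = -3399$)
$- \frac{29942}{\left(-13013\right) \frac{1}{18065}} + \frac{N}{-23509 + 9922} = - \frac{29942}{\left(-13013\right) \frac{1}{18065}} - \frac{3399}{-23509 + 9922} = - \frac{29942}{\left(-13013\right) \frac{1}{18065}} - \frac{3399}{-13587} = - \frac{29942}{- \frac{13013}{18065}} - - \frac{1133}{4529} = \left(-29942\right) \left(- \frac{18065}{13013}\right) + \frac{1133}{4529} = \frac{49172930}{1183} + \frac{1133}{4529} = \frac{31815077187}{765401}$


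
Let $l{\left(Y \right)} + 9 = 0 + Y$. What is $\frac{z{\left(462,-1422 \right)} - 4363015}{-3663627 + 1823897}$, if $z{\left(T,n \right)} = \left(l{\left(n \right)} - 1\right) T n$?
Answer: $- \frac{936409433}{1839730} \approx -508.99$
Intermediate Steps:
$l{\left(Y \right)} = -9 + Y$ ($l{\left(Y \right)} = -9 + \left(0 + Y\right) = -9 + Y$)
$z{\left(T,n \right)} = T n \left(-10 + n\right)$ ($z{\left(T,n \right)} = \left(\left(-9 + n\right) - 1\right) T n = \left(-10 + n\right) T n = T n \left(-10 + n\right)$)
$\frac{z{\left(462,-1422 \right)} - 4363015}{-3663627 + 1823897} = \frac{462 \left(-1422\right) \left(-10 - 1422\right) - 4363015}{-3663627 + 1823897} = \frac{462 \left(-1422\right) \left(-1432\right) - 4363015}{-1839730} = \left(940772448 - 4363015\right) \left(- \frac{1}{1839730}\right) = 936409433 \left(- \frac{1}{1839730}\right) = - \frac{936409433}{1839730}$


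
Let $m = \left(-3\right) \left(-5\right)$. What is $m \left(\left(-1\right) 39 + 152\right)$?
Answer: $1695$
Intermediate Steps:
$m = 15$
$m \left(\left(-1\right) 39 + 152\right) = 15 \left(\left(-1\right) 39 + 152\right) = 15 \left(-39 + 152\right) = 15 \cdot 113 = 1695$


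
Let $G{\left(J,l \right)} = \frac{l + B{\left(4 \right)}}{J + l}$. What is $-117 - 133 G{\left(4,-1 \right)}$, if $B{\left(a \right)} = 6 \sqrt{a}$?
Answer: $- \frac{1814}{3} \approx -604.67$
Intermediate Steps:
$G{\left(J,l \right)} = \frac{12 + l}{J + l}$ ($G{\left(J,l \right)} = \frac{l + 6 \sqrt{4}}{J + l} = \frac{l + 6 \cdot 2}{J + l} = \frac{l + 12}{J + l} = \frac{12 + l}{J + l}$)
$-117 - 133 G{\left(4,-1 \right)} = -117 - 133 \frac{12 - 1}{4 - 1} = -117 - 133 \cdot \frac{1}{3} \cdot 11 = -117 - \frac{1463}{3} = - \frac{1814}{3}$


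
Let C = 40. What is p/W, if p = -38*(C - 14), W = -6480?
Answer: 247/1620 ≈ 0.15247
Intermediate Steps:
p = -988 (p = -38*(40 - 14) = -38*26 = -988)
p/W = -988/(-6480) = -988*(-1/6480) = 247/1620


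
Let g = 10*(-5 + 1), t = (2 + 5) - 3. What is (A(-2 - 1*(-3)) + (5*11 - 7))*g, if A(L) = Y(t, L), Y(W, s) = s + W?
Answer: -2120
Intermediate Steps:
t = 4 (t = 7 - 3 = 4)
Y(W, s) = W + s
A(L) = 4 + L
g = -40 (g = 10*(-4) = -40)
(A(-2 - 1*(-3)) + (5*11 - 7))*g = ((4 + (-2 - 1*(-3))) + (5*11 - 7))*(-40) = ((4 + (-2 + 3)) + (55 - 7))*(-40) = ((4 + 1) + 48)*(-40) = (5 + 48)*(-40) = 53*(-40) = -2120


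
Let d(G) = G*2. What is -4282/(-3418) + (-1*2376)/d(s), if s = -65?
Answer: 2169457/111085 ≈ 19.530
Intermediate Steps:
d(G) = 2*G
-4282/(-3418) + (-1*2376)/d(s) = -4282/(-3418) + (-1*2376)/((2*(-65))) = -4282*(-1/3418) - 2376/(-130) = 2141/1709 - 2376*(-1/130) = 2141/1709 + 1188/65 = 2169457/111085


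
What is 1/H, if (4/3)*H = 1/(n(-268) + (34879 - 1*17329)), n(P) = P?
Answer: 69128/3 ≈ 23043.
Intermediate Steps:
H = 3/69128 (H = 3/(4*(-268 + (34879 - 1*17329))) = 3/(4*(-268 + (34879 - 17329))) = 3/(4*(-268 + 17550)) = (¾)/17282 = (¾)*(1/17282) = 3/69128 ≈ 4.3398e-5)
1/H = 1/(3/69128) = 69128/3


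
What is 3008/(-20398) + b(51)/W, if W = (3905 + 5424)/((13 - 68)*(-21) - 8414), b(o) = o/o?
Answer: -1873731/2024393 ≈ -0.92558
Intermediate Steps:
b(o) = 1
W = -9329/7259 (W = 9329/(-55*(-21) - 8414) = 9329/(1155 - 8414) = 9329/(-7259) = 9329*(-1/7259) = -9329/7259 ≈ -1.2852)
3008/(-20398) + b(51)/W = 3008/(-20398) + 1/(-9329/7259) = 3008*(-1/20398) + 1*(-7259/9329) = -32/217 - 7259/9329 = -1873731/2024393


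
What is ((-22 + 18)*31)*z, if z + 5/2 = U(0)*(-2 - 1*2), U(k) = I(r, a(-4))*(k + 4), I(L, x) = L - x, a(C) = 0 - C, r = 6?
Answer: 4278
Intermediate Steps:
a(C) = -C
U(k) = 8 + 2*k (U(k) = (6 - (-1)*(-4))*(k + 4) = (6 - 1*4)*(4 + k) = (6 - 4)*(4 + k) = 2*(4 + k) = 8 + 2*k)
z = -69/2 (z = -5/2 + (8 + 2*0)*(-2 - 1*2) = -5/2 + (8 + 0)*(-2 - 2) = -5/2 + 8*(-4) = -5/2 - 32 = -69/2 ≈ -34.500)
((-22 + 18)*31)*z = ((-22 + 18)*31)*(-69/2) = -4*31*(-69/2) = -124*(-69/2) = 4278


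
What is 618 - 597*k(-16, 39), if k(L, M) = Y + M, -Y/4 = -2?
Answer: -27441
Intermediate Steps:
Y = 8 (Y = -4*(-2) = 8)
k(L, M) = 8 + M
618 - 597*k(-16, 39) = 618 - 597*(8 + 39) = 618 - 597*47 = 618 - 28059 = -27441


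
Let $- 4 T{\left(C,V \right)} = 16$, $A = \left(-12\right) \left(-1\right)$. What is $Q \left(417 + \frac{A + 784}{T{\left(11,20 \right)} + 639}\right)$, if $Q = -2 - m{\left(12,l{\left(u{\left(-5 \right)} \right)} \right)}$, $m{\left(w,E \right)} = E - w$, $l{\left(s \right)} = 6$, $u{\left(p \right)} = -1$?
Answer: $\frac{1062364}{635} \approx 1673.0$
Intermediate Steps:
$A = 12$
$T{\left(C,V \right)} = -4$ ($T{\left(C,V \right)} = \left(- \frac{1}{4}\right) 16 = -4$)
$Q = 4$ ($Q = -2 - \left(6 - 12\right) = -2 - -6 = -2 + 6 = 4$)
$Q \left(417 + \frac{A + 784}{T{\left(11,20 \right)} + 639}\right) = 4 \left(417 + \frac{12 + 784}{-4 + 639}\right) = 4 \left(417 + \frac{796}{635}\right) = 4 \cdot \frac{265591}{635} = \frac{1062364}{635}$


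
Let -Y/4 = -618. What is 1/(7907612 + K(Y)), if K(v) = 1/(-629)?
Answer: 629/4973887947 ≈ 1.2646e-7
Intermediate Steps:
Y = 2472 (Y = -4*(-618) = 2472)
K(v) = -1/629
1/(7907612 + K(Y)) = 1/(7907612 - 1/629) = 1/(4973887947/629) = 629/4973887947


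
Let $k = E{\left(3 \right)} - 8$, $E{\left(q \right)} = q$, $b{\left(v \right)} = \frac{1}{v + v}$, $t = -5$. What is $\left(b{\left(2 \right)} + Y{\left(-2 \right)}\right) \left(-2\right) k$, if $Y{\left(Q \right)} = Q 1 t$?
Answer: $\frac{205}{2} \approx 102.5$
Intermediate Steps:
$b{\left(v \right)} = \frac{1}{2 v}$
$Y{\left(Q \right)} = - 5 Q$ ($Y{\left(Q \right)} = Q 1 \left(-5\right) = Q \left(-5\right) = - 5 Q$)
$k = -5$ ($k = 3 - 8 = -5$)
$\left(b{\left(2 \right)} + Y{\left(-2 \right)}\right) \left(-2\right) k = \left(\frac{1}{2 \cdot 2} - -10\right) \left(-2\right) \left(-5\right) = \left(\frac{1}{2} \cdot \frac{1}{2} + 10\right) \left(-2\right) \left(-5\right) = \left(\frac{1}{4} + 10\right) \left(-2\right) \left(-5\right) = \frac{41}{4} \left(-2\right) \left(-5\right) = \left(- \frac{41}{2}\right) \left(-5\right) = \frac{205}{2}$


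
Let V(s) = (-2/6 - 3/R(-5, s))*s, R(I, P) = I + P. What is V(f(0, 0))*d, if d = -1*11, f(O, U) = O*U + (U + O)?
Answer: 0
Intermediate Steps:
f(O, U) = O + U + O*U (f(O, U) = O*U + (O + U) = O + U + O*U)
d = -11
V(s) = s*(-⅓ - 3/(-5 + s)) (V(s) = (-2/6 - 3/(-5 + s))*s = (-2*⅙ - 3/(-5 + s))*s = (-⅓ - 3/(-5 + s))*s = s*(-⅓ - 3/(-5 + s)))
V(f(0, 0))*d = ((0 + 0 + 0*0)*(-4 - (0 + 0 + 0*0))/(3*(-5 + (0 + 0 + 0*0))))*(-11) = ((0 + 0 + 0)*(-4 - (0 + 0 + 0))/(3*(-5 + (0 + 0 + 0))))*(-11) = ((⅓)*0*(-4 - 1*0)/(-5 + 0))*(-11) = ((⅓)*0*(-4 + 0)/(-5))*(-11) = ((⅓)*0*(-⅕)*(-4))*(-11) = 0*(-11) = 0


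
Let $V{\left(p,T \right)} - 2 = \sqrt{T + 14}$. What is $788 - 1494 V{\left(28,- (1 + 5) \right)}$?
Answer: $-2200 - 2988 \sqrt{2} \approx -6425.7$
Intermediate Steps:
$V{\left(p,T \right)} = 2 + \sqrt{14 + T}$ ($V{\left(p,T \right)} = 2 + \sqrt{T + 14} = 2 + \sqrt{14 + T}$)
$788 - 1494 V{\left(28,- (1 + 5) \right)} = 788 - 1494 \left(2 + \sqrt{14 - \left(1 + 5\right)}\right) = 788 - 1494 \left(2 + \sqrt{14 - 6}\right) = 788 - 1494 \left(2 + \sqrt{8}\right) = 788 - 1494 \left(2 + 2 \sqrt{2}\right) = 788 - \left(2988 + 2988 \sqrt{2}\right) = -2200 - 2988 \sqrt{2}$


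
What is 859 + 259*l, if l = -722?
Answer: -186139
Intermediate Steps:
859 + 259*l = 859 + 259*(-722) = 859 - 186998 = -186139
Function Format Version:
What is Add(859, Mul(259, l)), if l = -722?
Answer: -186139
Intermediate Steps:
Add(859, Mul(259, l)) = Add(859, Mul(259, -722)) = Add(859, -186998) = -186139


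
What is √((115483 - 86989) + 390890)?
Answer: 2*√104846 ≈ 647.60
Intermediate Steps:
√((115483 - 86989) + 390890) = √(28494 + 390890) = √419384 = 2*√104846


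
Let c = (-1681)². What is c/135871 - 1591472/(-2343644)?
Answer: 1709703176299/79608313481 ≈ 21.476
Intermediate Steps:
c = 2825761
c/135871 - 1591472/(-2343644) = 2825761/135871 - 1591472/(-2343644) = 2825761*(1/135871) - 1591472*(-1/2343644) = 2825761/135871 + 397868/585911 = 1709703176299/79608313481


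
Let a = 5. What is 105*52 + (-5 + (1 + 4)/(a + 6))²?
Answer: 663160/121 ≈ 5480.7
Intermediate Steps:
105*52 + (-5 + (1 + 4)/(a + 6))² = 105*52 + (-5 + (1 + 4)/(5 + 6))² = 5460 + (-5 + 5/11)² = 5460 + (-50/11)² = 5460 + 2500/121 = 663160/121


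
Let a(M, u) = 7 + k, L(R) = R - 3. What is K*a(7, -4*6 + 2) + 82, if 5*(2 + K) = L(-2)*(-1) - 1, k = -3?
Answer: 386/5 ≈ 77.200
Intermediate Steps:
L(R) = -3 + R
a(M, u) = 4 (a(M, u) = 7 - 3 = 4)
K = -6/5 (K = -2 + ((-3 - 2)*(-1) - 1)/5 = -2 + (-5*(-1) - 1)/5 = -2 + (5 - 1)/5 = -2 + (⅕)*4 = -2 + ⅘ = -6/5 ≈ -1.2000)
K*a(7, -4*6 + 2) + 82 = -6/5*4 + 82 = -24/5 + 82 = 386/5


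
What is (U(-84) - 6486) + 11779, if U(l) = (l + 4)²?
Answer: 11693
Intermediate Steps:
U(l) = (4 + l)²
(U(-84) - 6486) + 11779 = ((4 - 84)² - 6486) + 11779 = ((-80)² - 6486) + 11779 = (6400 - 6486) + 11779 = -86 + 11779 = 11693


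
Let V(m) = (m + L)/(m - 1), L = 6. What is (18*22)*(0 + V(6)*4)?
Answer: 19008/5 ≈ 3801.6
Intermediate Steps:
V(m) = (6 + m)/(-1 + m) (V(m) = (m + 6)/(m - 1) = (6 + m)/(-1 + m))
(18*22)*(0 + V(6)*4) = (18*22)*(0 + ((6 + 6)/(-1 + 6))*4) = 396*(0 + (12/5)*4) = 396*(0 + 48/5) = 396*(48/5) = 19008/5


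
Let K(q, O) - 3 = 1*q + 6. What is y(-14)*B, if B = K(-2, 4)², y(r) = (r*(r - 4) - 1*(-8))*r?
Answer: -178360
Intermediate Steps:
K(q, O) = 9 + q (K(q, O) = 3 + (1*q + 6) = 3 + (q + 6) = 3 + (6 + q) = 9 + q)
y(r) = r*(8 + r*(-4 + r)) (y(r) = (r*(-4 + r) + 8)*r = (8 + r*(-4 + r))*r = r*(8 + r*(-4 + r)))
B = 49 (B = (9 - 2)² = 7² = 49)
y(-14)*B = -14*(8 + (-14)² - 4*(-14))*49 = -14*(8 + 196 + 56)*49 = -14*260*49 = -3640*49 = -178360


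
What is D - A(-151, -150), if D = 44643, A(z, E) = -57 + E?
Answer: 44850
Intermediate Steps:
D - A(-151, -150) = 44643 - (-57 - 150) = 44643 - 1*(-207) = 44643 + 207 = 44850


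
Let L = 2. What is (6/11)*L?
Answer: 12/11 ≈ 1.0909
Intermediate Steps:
(6/11)*L = (6/11)*2 = 12/11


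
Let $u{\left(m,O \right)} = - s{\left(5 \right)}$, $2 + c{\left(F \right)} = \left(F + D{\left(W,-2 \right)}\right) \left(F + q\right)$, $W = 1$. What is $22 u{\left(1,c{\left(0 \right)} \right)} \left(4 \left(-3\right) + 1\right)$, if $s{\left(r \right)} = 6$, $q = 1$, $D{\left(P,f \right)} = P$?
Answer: $1452$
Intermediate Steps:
$c{\left(F \right)} = -2 + \left(1 + F\right)^{2}$ ($c{\left(F \right)} = -2 + \left(F + 1\right) \left(F + 1\right) = -2 + \left(1 + F\right) \left(1 + F\right) = -2 + \left(1 + F\right)^{2}$)
$u{\left(m,O \right)} = -6$ ($u{\left(m,O \right)} = \left(-1\right) 6 = -6$)
$22 u{\left(1,c{\left(0 \right)} \right)} \left(4 \left(-3\right) + 1\right) = 22 \left(-6\right) \left(4 \left(-3\right) + 1\right) = - 132 \left(-12 + 1\right) = \left(-132\right) \left(-11\right) = 1452$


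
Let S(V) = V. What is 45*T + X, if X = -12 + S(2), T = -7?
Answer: -325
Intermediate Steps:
X = -10 (X = -12 + 2 = -10)
45*T + X = 45*(-7) - 10 = -315 - 10 = -325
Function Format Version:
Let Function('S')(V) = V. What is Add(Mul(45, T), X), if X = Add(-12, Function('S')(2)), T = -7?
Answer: -325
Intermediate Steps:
X = -10 (X = Add(-12, 2) = -10)
Add(Mul(45, T), X) = Add(Mul(45, -7), -10) = Add(-315, -10) = -325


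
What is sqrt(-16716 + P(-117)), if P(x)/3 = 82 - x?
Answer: 9*I*sqrt(199) ≈ 126.96*I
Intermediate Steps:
P(x) = 246 - 3*x (P(x) = 3*(82 - x) = 246 - 3*x)
sqrt(-16716 + P(-117)) = sqrt(-16716 + (246 - 3*(-117))) = sqrt(-16716 + (246 + 351)) = sqrt(-16716 + 597) = sqrt(-16119) = 9*I*sqrt(199)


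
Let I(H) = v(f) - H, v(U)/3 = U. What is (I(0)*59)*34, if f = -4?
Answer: -24072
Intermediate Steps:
v(U) = 3*U
I(H) = -12 - H (I(H) = 3*(-4) - H = -12 - H)
(I(0)*59)*34 = ((-12 - 1*0)*59)*34 = ((-12 + 0)*59)*34 = -12*59*34 = -708*34 = -24072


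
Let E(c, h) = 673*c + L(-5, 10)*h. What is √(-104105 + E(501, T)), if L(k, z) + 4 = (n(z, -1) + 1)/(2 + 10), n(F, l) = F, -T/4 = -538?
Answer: √2037894/3 ≈ 475.85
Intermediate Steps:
T = 2152 (T = -4*(-538) = 2152)
L(k, z) = -47/12 + z/12 (L(k, z) = -4 + (z + 1)/(2 + 10) = -4 + (1 + z)/12 = -4 + (1 + z)*(1/12) = -4 + (1/12 + z/12) = -47/12 + z/12)
E(c, h) = 673*c - 37*h/12 (E(c, h) = 673*c + (-47/12 + (1/12)*10)*h = 673*c + (-47/12 + ⅚)*h = 673*c - 37*h/12)
√(-104105 + E(501, T)) = √(-104105 + (673*501 - 37/12*2152)) = √(-104105 + (337173 - 19906/3)) = √(-104105 + 991613/3) = √(679298/3) = √2037894/3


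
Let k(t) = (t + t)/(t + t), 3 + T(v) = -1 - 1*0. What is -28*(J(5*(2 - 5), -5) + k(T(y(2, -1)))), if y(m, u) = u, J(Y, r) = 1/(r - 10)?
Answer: -392/15 ≈ -26.133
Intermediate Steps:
J(Y, r) = 1/(-10 + r)
T(v) = -4 (T(v) = -3 + (-1 - 1*0) = -3 + (-1 + 0) = -3 - 1 = -4)
k(t) = 1 (k(t) = (2*t)/((2*t)) = (2*t)*(1/(2*t)) = 1)
-28*(J(5*(2 - 5), -5) + k(T(y(2, -1)))) = -28*(1/(-10 - 5) + 1) = -28*(1/(-15) + 1) = -28*(-1/15 + 1) = -28*14/15 = -392/15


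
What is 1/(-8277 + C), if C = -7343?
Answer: -1/15620 ≈ -6.4021e-5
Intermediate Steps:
1/(-8277 + C) = 1/(-8277 - 7343) = 1/(-15620) = -1/15620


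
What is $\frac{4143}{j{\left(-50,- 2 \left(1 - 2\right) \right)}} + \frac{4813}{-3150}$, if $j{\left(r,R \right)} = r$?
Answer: $- \frac{132911}{1575} \approx -84.388$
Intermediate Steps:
$\frac{4143}{j{\left(-50,- 2 \left(1 - 2\right) \right)}} + \frac{4813}{-3150} = \frac{4143}{-50} + \frac{4813}{-3150} = 4143 \left(- \frac{1}{50}\right) + 4813 \left(- \frac{1}{3150}\right) = - \frac{4143}{50} - \frac{4813}{3150} = - \frac{132911}{1575}$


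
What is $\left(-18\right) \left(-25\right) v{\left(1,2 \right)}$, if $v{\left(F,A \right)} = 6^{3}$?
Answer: $97200$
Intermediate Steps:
$v{\left(F,A \right)} = 216$
$\left(-18\right) \left(-25\right) v{\left(1,2 \right)} = \left(-18\right) \left(-25\right) 216 = 450 \cdot 216 = 97200$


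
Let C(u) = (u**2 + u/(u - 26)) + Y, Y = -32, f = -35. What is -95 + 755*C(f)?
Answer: 54964245/61 ≈ 9.0105e+5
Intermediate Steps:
C(u) = -32 + u**2 + u/(-26 + u) (C(u) = (u**2 + u/(u - 26)) - 32 = (u**2 + u/(-26 + u)) - 32 = -32 + u**2 + u/(-26 + u))
-95 + 755*C(f) = -95 + 755*((832 + (-35)**3 - 31*(-35) - 26*(-35)**2)/(-26 - 35)) = -95 + 755*((832 - 42875 + 1085 - 26*1225)/(-61)) = -95 + 755*(-(832 - 42875 + 1085 - 31850)/61) = -95 + 755*(-1/61*(-72808)) = -95 + 755*(72808/61) = -95 + 54970040/61 = 54964245/61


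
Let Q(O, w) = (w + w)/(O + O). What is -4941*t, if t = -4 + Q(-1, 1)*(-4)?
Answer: 0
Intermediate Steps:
Q(O, w) = w/O (Q(O, w) = (2*w)/((2*O)) = (2*w)*(1/(2*O)) = w/O)
t = 0 (t = -4 + (1/(-1))*(-4) = -4 + (1*(-1))*(-4) = -4 - 1*(-4) = -4 + 4 = 0)
-4941*t = -4941*0 = 0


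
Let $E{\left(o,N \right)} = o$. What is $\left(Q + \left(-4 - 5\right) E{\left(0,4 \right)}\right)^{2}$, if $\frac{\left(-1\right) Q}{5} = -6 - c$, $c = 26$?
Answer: $25600$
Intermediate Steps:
$Q = 160$ ($Q = - 5 \left(-6 - 26\right) = \left(-5\right) \left(-32\right) = 160$)
$\left(Q + \left(-4 - 5\right) E{\left(0,4 \right)}\right)^{2} = \left(160 + \left(-4 - 5\right) 0\right)^{2} = \left(160 - 0\right)^{2} = \left(160 + 0\right)^{2} = 160^{2} = 25600$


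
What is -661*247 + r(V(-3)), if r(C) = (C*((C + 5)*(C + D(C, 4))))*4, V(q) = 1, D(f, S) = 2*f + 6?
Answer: -163051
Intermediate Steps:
D(f, S) = 6 + 2*f
r(C) = 4*C*(5 + C)*(6 + 3*C) (r(C) = (C*((C + 5)*(C + (6 + 2*C))))*4 = (C*((5 + C)*(6 + 3*C)))*4 = (C*(5 + C)*(6 + 3*C))*4 = 4*C*(5 + C)*(6 + 3*C))
-661*247 + r(V(-3)) = -661*247 + 12*1*(10 + 1² + 7*1) = -163267 + 12*1*(10 + 1 + 7) = -163267 + 12*1*18 = -163267 + 216 = -163051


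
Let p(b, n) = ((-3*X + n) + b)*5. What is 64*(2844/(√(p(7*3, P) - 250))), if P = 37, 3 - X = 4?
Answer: 182016*√55/55 ≈ 24543.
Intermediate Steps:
X = -1 (X = 3 - 1*4 = 3 - 4 = -1)
p(b, n) = 15 + 5*b + 5*n (p(b, n) = ((-3*(-1) + n) + b)*5 = ((3 + n) + b)*5 = (3 + b + n)*5 = 15 + 5*b + 5*n)
64*(2844/(√(p(7*3, P) - 250))) = 64*(2844/(√((15 + 5*(7*3) + 5*37) - 250))) = 64*(2844/(√((15 + 5*21 + 185) - 250))) = 64*(2844/(√((15 + 105 + 185) - 250))) = 64*(2844/(√(305 - 250))) = 64*(2844/(√55)) = 64*(2844*(√55/55)) = 64*(2844*√55/55) = 182016*√55/55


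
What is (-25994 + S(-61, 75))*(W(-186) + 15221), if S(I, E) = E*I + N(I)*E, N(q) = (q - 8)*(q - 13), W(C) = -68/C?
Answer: 498825962647/93 ≈ 5.3637e+9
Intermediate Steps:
N(q) = (-13 + q)*(-8 + q) (N(q) = (-8 + q)*(-13 + q) = (-13 + q)*(-8 + q))
S(I, E) = E*I + E*(104 + I² - 21*I) (S(I, E) = E*I + (104 + I² - 21*I)*E = E*I + E*(104 + I² - 21*I))
(-25994 + S(-61, 75))*(W(-186) + 15221) = (-25994 + 75*(104 + (-61)² - 20*(-61)))*(-68/(-186) + 15221) = (-25994 + 75*(104 + 3721 + 1220))*(-68*(-1/186) + 15221) = (-25994 + 75*5045)*(34/93 + 15221) = (-25994 + 378375)*(1415587/93) = 352381*(1415587/93) = 498825962647/93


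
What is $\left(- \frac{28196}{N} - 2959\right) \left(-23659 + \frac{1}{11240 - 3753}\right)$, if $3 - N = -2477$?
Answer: $\frac{81554206921057}{1160485} \approx 7.0276 \cdot 10^{7}$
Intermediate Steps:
$N = 2480$ ($N = 3 - -2477 = 3 + 2477 = 2480$)
$\left(- \frac{28196}{N} - 2959\right) \left(-23659 + \frac{1}{11240 - 3753}\right) = \left(- \frac{28196}{2480} - 2959\right) \left(-23659 + \frac{1}{11240 - 3753}\right) = \left(\left(-28196\right) \frac{1}{2480} - 2959\right) \left(-23659 + \frac{1}{7487}\right) = \left(- \frac{7049}{620} - 2959\right) \left(-23659 + \frac{1}{7487}\right) = \left(- \frac{1841629}{620}\right) \left(- \frac{177134932}{7487}\right) = \frac{81554206921057}{1160485}$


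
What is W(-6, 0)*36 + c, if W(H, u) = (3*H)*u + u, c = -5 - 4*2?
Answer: -13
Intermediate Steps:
c = -13 (c = -5 - 8 = -13)
W(H, u) = u + 3*H*u (W(H, u) = 3*H*u + u = u + 3*H*u)
W(-6, 0)*36 + c = (0*(1 + 3*(-6)))*36 - 13 = (0*(1 - 18))*36 - 13 = (0*(-17))*36 - 13 = 0*36 - 13 = 0 - 13 = -13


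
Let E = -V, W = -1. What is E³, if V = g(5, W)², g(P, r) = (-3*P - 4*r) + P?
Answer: -46656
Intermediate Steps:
g(P, r) = -4*r - 2*P (g(P, r) = (-4*r - 3*P) + P = -4*r - 2*P)
V = 36 (V = (-4*(-1) - 2*5)² = (4 - 10)² = (-6)² = 36)
E = -36 (E = -1*36 = -36)
E³ = (-36)³ = -46656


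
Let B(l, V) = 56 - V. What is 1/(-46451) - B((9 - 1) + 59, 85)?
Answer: 1347078/46451 ≈ 29.000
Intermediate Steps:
1/(-46451) - B((9 - 1) + 59, 85) = 1/(-46451) - (56 - 1*85) = -1/46451 - (56 - 85) = -1/46451 - 1*(-29) = -1/46451 + 29 = 1347078/46451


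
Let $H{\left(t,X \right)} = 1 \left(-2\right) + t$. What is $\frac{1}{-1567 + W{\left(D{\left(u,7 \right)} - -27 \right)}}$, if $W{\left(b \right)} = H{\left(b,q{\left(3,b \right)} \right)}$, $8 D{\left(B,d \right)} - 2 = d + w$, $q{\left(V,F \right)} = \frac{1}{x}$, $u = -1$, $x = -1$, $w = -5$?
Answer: $- \frac{2}{3083} \approx -0.00064872$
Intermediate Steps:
$q{\left(V,F \right)} = -1$ ($q{\left(V,F \right)} = \frac{1}{-1} = -1$)
$D{\left(B,d \right)} = - \frac{3}{8} + \frac{d}{8}$ ($D{\left(B,d \right)} = \frac{1}{4} + \frac{d - 5}{8} = \frac{1}{4} + \frac{-5 + d}{8} = \frac{1}{4} + \left(- \frac{5}{8} + \frac{d}{8}\right) = - \frac{3}{8} + \frac{d}{8}$)
$H{\left(t,X \right)} = -2 + t$
$W{\left(b \right)} = -2 + b$
$\frac{1}{-1567 + W{\left(D{\left(u,7 \right)} - -27 \right)}} = \frac{1}{-1567 + \left(-2 + \left(\left(- \frac{3}{8} + \frac{1}{8} \cdot 7\right) - -27\right)\right)} = \frac{1}{-1567 + \left(-2 + \left(\left(- \frac{3}{8} + \frac{7}{8}\right) + 27\right)\right)} = \frac{1}{-1567 + \left(-2 + \left(\frac{1}{2} + 27\right)\right)} = \frac{1}{-1567 + \left(-2 + \frac{55}{2}\right)} = \frac{1}{-1567 + \frac{51}{2}} = \frac{1}{- \frac{3083}{2}} = - \frac{2}{3083}$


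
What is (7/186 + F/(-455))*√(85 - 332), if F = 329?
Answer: -8287*I*√247/12090 ≈ -10.773*I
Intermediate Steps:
(7/186 + F/(-455))*√(85 - 332) = (7/186 + 329/(-455))*√(85 - 332) = (7*(1/186) + 329*(-1/455))*√(-247) = (7/186 - 47/65)*(I*√247) = -8287*I*√247/12090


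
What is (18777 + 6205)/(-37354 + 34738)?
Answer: -12491/1308 ≈ -9.5497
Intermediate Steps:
(18777 + 6205)/(-37354 + 34738) = 24982/(-2616) = 24982*(-1/2616) = -12491/1308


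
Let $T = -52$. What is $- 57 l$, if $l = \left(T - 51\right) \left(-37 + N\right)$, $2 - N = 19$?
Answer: $-317034$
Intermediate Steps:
$N = -17$ ($N = 2 - 19 = -17$)
$l = 5562$ ($l = \left(-52 - 51\right) \left(-37 - 17\right) = \left(-103\right) \left(-54\right) = 5562$)
$- 57 l = \left(-57\right) 5562 = -317034$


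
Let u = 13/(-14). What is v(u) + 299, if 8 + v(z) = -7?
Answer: 284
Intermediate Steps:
u = -13/14 (u = 13*(-1/14) = -13/14 ≈ -0.92857)
v(z) = -15 (v(z) = -8 - 7 = -15)
v(u) + 299 = -15 + 299 = 284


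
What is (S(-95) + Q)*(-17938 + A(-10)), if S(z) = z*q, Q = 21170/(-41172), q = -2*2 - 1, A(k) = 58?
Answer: -398738900/47 ≈ -8.4838e+6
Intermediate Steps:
q = -5 (q = -4 - 1 = -5)
Q = -145/282 (Q = 21170*(-1/41172) = -145/282 ≈ -0.51418)
S(z) = -5*z (S(z) = z*(-5) = -5*z)
(S(-95) + Q)*(-17938 + A(-10)) = (-5*(-95) - 145/282)*(-17938 + 58) = (475 - 145/282)*(-17880) = (133805/282)*(-17880) = -398738900/47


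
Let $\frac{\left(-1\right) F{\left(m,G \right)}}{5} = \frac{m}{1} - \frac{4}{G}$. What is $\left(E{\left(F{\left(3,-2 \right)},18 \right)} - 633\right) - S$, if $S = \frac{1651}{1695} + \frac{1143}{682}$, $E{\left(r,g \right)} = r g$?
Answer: $- \frac{1255000537}{1155990} \approx -1085.7$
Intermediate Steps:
$F{\left(m,G \right)} = - 5 m + \frac{20}{G}$ ($F{\left(m,G \right)} = - 5 \left(\frac{m}{1} - \frac{4}{G}\right) = - 5 \left(m 1 - \frac{4}{G}\right) = - 5 \left(m - \frac{4}{G}\right) = - 5 m + \frac{20}{G}$)
$E{\left(r,g \right)} = g r$
$S = \frac{3063367}{1155990}$ ($S = 1651 \cdot \frac{1}{1695} + 1143 \cdot \frac{1}{682} = \frac{1651}{1695} + \frac{1143}{682} = \frac{3063367}{1155990} \approx 2.65$)
$\left(E{\left(F{\left(3,-2 \right)},18 \right)} - 633\right) - S = \left(18 \left(\left(-5\right) 3 + \frac{20}{-2}\right) - 633\right) - \frac{3063367}{1155990} = \left(18 \left(-15 + 20 \left(- \frac{1}{2}\right)\right) - 633\right) - \frac{3063367}{1155990} = \left(18 \left(-15 - 10\right) - 633\right) - \frac{3063367}{1155990} = \left(18 \left(-25\right) - 633\right) - \frac{3063367}{1155990} = \left(-450 - 633\right) - \frac{3063367}{1155990} = -1083 - \frac{3063367}{1155990} = - \frac{1255000537}{1155990}$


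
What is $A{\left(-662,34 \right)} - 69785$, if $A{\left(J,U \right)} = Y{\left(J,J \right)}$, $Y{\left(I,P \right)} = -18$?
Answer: $-69803$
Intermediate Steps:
$A{\left(J,U \right)} = -18$
$A{\left(-662,34 \right)} - 69785 = -18 - 69785 = -69803$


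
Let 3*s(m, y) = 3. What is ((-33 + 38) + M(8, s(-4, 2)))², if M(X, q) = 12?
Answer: 289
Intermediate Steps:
s(m, y) = 1 (s(m, y) = (⅓)*3 = 1)
((-33 + 38) + M(8, s(-4, 2)))² = ((-33 + 38) + 12)² = (5 + 12)² = 17² = 289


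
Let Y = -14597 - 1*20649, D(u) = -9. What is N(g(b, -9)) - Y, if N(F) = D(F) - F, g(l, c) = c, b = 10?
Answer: 35246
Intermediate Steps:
N(F) = -9 - F
Y = -35246 (Y = -14597 - 20649 = -35246)
N(g(b, -9)) - Y = (-9 - 1*(-9)) - 1*(-35246) = (-9 + 9) + 35246 = 0 + 35246 = 35246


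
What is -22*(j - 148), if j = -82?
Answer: 5060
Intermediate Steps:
-22*(j - 148) = -22*(-82 - 148) = -22*(-230) = 5060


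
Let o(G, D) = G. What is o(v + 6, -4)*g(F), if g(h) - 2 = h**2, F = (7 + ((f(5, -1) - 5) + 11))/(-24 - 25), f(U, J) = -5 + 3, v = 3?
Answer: 44307/2401 ≈ 18.454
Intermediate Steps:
f(U, J) = -2
F = -11/49 (F = (7 + ((-2 - 5) + 11))/(-24 - 25) = (7 + (-7 + 11))/(-49) = (7 + 4)*(-1/49) = 11*(-1/49) = -11/49 ≈ -0.22449)
g(h) = 2 + h**2
o(v + 6, -4)*g(F) = (3 + 6)*(2 + (-11/49)**2) = 9*(2 + 121/2401) = 9*(4923/2401) = 44307/2401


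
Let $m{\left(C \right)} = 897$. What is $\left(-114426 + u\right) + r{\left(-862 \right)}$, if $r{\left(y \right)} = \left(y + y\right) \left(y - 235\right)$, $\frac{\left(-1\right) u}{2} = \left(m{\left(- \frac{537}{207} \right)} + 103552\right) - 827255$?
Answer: $3222414$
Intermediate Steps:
$u = 1445612$ ($u = - 2 \left(\left(897 + 103552\right) - 827255\right) = - 2 \left(104449 - 827255\right) = \left(-2\right) \left(-722806\right) = 1445612$)
$r{\left(y \right)} = 2 y \left(-235 + y\right)$
$\left(-114426 + u\right) + r{\left(-862 \right)} = \left(-114426 + 1445612\right) + 2 \left(-862\right) \left(-235 - 862\right) = 1331186 + 2 \left(-862\right) \left(-1097\right) = 1331186 + 1891228 = 3222414$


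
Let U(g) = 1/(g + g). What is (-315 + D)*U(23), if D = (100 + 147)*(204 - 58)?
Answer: 35747/46 ≈ 777.11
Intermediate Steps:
D = 36062 (D = 247*146 = 36062)
U(g) = 1/(2*g)
(-315 + D)*U(23) = (-315 + 36062)*((½)/23) = 35747*((½)*(1/23)) = 35747*(1/46) = 35747/46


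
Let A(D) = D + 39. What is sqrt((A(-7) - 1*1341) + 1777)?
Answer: 6*sqrt(13) ≈ 21.633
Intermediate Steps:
A(D) = 39 + D
sqrt((A(-7) - 1*1341) + 1777) = sqrt(((39 - 7) - 1*1341) + 1777) = sqrt((32 - 1341) + 1777) = sqrt(-1309 + 1777) = sqrt(468) = 6*sqrt(13)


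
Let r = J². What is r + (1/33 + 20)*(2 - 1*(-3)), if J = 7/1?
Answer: 4922/33 ≈ 149.15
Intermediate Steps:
J = 7 (J = 7*1 = 7)
r = 49 (r = 7² = 49)
r + (1/33 + 20)*(2 - 1*(-3)) = 49 + (1/33 + 20)*(2 - 1*(-3)) = 49 + (1/33 + 20)*(2 + 3) = 49 + (661/33)*5 = 49 + 3305/33 = 4922/33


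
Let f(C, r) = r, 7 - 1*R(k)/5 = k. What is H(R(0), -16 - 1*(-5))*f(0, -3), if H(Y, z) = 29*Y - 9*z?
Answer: -3342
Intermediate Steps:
R(k) = 35 - 5*k
H(Y, z) = -9*z + 29*Y
H(R(0), -16 - 1*(-5))*f(0, -3) = (-9*(-16 - 1*(-5)) + 29*(35 - 5*0))*(-3) = (-9*(-16 + 5) + 29*(35 + 0))*(-3) = (-9*(-11) + 29*35)*(-3) = (99 + 1015)*(-3) = 1114*(-3) = -3342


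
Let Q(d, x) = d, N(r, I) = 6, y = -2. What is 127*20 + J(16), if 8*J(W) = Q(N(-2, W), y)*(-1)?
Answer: 10157/4 ≈ 2539.3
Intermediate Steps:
J(W) = -¾ (J(W) = (6*(-1))/8 = (⅛)*(-6) = -¾)
127*20 + J(16) = 127*20 - ¾ = 2540 - ¾ = 10157/4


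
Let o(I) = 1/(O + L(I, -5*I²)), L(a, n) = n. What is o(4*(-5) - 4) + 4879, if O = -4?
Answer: 14071035/2884 ≈ 4879.0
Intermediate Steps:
o(I) = 1/(-4 - 5*I²)
o(4*(-5) - 4) + 4879 = -1/(4 + 5*(4*(-5) - 4)²) + 4879 = -1/(4 + 5*(-20 - 4)²) + 4879 = -1/(4 + 5*(-24)²) + 4879 = -1/(4 + 5*576) + 4879 = -1/(4 + 2880) + 4879 = -1/2884 + 4879 = 14071035/2884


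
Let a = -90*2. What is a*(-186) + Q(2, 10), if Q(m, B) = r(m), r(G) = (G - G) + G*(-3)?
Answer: 33474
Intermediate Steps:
r(G) = -3*G (r(G) = 0 - 3*G = -3*G)
a = -180
Q(m, B) = -3*m
a*(-186) + Q(2, 10) = -180*(-186) - 3*2 = 33480 - 6 = 33474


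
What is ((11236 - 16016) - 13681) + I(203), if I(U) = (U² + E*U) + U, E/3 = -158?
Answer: -73271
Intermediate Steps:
E = -474 (E = 3*(-158) = -474)
I(U) = U² - 473*U (I(U) = (U² - 474*U) + U = U² - 473*U)
((11236 - 16016) - 13681) + I(203) = ((11236 - 16016) - 13681) + 203*(-473 + 203) = (-4780 - 13681) + 203*(-270) = -18461 - 54810 = -73271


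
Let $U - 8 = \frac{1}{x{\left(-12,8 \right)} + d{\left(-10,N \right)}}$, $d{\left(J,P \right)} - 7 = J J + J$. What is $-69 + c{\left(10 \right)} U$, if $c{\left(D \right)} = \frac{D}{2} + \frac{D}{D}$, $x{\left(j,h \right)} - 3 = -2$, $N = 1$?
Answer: $- \frac{1026}{49} \approx -20.939$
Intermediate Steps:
$x{\left(j,h \right)} = 1$ ($x{\left(j,h \right)} = 3 - 2 = 1$)
$d{\left(J,P \right)} = 7 + J + J^{2}$ ($d{\left(J,P \right)} = 7 + \left(J J + J\right) = 7 + \left(J^{2} + J\right) = 7 + \left(J + J^{2}\right) = 7 + J + J^{2}$)
$c{\left(D \right)} = 1 + \frac{D}{2}$ ($c{\left(D \right)} = D \frac{1}{2} + 1 = \frac{D}{2} + 1 = 1 + \frac{D}{2}$)
$U = \frac{785}{98}$ ($U = 8 + \frac{1}{1 + \left(7 - 10 + \left(-10\right)^{2}\right)} = 8 + \frac{1}{1 + \left(7 - 10 + 100\right)} = 8 + \frac{1}{1 + 97} = 8 + \frac{1}{98} = \frac{785}{98} \approx 8.0102$)
$-69 + c{\left(10 \right)} U = -69 + \left(1 + \frac{1}{2} \cdot 10\right) \frac{785}{98} = -69 + \left(1 + 5\right) \frac{785}{98} = -69 + 6 \cdot \frac{785}{98} = -69 + \frac{2355}{49} = - \frac{1026}{49}$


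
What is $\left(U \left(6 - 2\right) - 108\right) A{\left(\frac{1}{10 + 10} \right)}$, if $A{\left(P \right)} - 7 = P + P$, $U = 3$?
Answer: $- \frac{3408}{5} \approx -681.6$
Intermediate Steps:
$A{\left(P \right)} = 7 + 2 P$ ($A{\left(P \right)} = 7 + \left(P + P\right) = 7 + 2 P$)
$\left(U \left(6 - 2\right) - 108\right) A{\left(\frac{1}{10 + 10} \right)} = \left(3 \left(6 - 2\right) - 108\right) \left(7 + \frac{2}{10 + 10}\right) = \left(3 \cdot 4 - 108\right) \left(7 + \frac{2}{20}\right) = \left(12 - 108\right) \left(7 + 2 \cdot \frac{1}{20}\right) = - 96 \left(7 + \frac{1}{10}\right) = \left(-96\right) \frac{71}{10} = - \frac{3408}{5}$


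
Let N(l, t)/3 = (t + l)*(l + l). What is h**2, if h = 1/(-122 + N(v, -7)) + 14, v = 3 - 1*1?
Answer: 6487209/33124 ≈ 195.85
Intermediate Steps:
v = 2 (v = 3 - 1 = 2)
N(l, t) = 6*l*(l + t) (N(l, t) = 3*((t + l)*(l + l)) = 3*((l + t)*(2*l)) = 3*(2*l*(l + t)) = 6*l*(l + t))
h = 2547/182 (h = 1/(-122 + 6*2*(2 - 7)) + 14 = 1/(-122 + 6*2*(-5)) + 14 = 1/(-122 - 60) + 14 = 1/(-182) + 14 = -1/182 + 14 = 2547/182 ≈ 13.995)
h**2 = (2547/182)**2 = 6487209/33124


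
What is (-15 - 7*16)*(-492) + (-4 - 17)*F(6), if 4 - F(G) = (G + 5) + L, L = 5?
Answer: 62736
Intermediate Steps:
F(G) = -6 - G (F(G) = 4 - ((G + 5) + 5) = 4 - ((5 + G) + 5) = 4 - (10 + G) = 4 + (-10 - G) = -6 - G)
(-15 - 7*16)*(-492) + (-4 - 17)*F(6) = (-15 - 7*16)*(-492) + (-4 - 17)*(-6 - 1*6) = (-15 - 112)*(-492) - 21*(-6 - 6) = -127*(-492) - 21*(-12) = 62484 + 252 = 62736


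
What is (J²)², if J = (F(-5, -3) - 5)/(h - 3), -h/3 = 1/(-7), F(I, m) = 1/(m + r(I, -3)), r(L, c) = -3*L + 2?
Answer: 279841/20736 ≈ 13.495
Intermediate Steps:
r(L, c) = 2 - 3*L
F(I, m) = 1/(2 + m - 3*I) (F(I, m) = 1/(m + (2 - 3*I)) = 1/(2 + m - 3*I))
h = 3/7 (h = -3/(-7) = -3*(-⅐) = 3/7 ≈ 0.42857)
J = 23/12 (J = (1/(2 - 3 - 3*(-5)) - 5)/(3/7 - 3) = (1/(2 - 3 + 15) - 5)/(-18/7) = (1/14 - 5)*(-7/18) = -69/14*(-7/18) = 23/12 ≈ 1.9167)
(J²)² = ((23/12)²)² = (529/144)² = 279841/20736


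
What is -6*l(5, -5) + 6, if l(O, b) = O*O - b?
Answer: -174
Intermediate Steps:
l(O, b) = O² - b
-6*l(5, -5) + 6 = -6*(5² - 1*(-5)) + 6 = -6*(25 + 5) + 6 = -6*30 + 6 = -180 + 6 = -174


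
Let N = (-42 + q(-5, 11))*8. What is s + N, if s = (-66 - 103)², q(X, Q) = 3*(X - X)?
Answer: 28225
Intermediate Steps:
q(X, Q) = 0 (q(X, Q) = 3*0 = 0)
N = -336 (N = (-42 + 0)*8 = -42*8 = -336)
s = 28561 (s = (-169)² = 28561)
s + N = 28561 - 336 = 28225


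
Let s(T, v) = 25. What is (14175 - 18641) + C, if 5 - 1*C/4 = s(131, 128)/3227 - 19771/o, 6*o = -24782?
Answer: -178543526926/39985757 ≈ -4465.2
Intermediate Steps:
o = -12391/3 (o = (1/6)*(-24782) = -12391/3 ≈ -4130.3)
C = 32863836/39985757 (C = 20 - 4*(25/3227 - 19771/(-12391/3)) = 20 - 4*(25*(1/3227) - 19771*(-3/12391)) = 20 - 4*(25/3227 + 59313/12391) = 20 - 4*191712826/39985757 = 20 - 766851304/39985757 = 32863836/39985757 ≈ 0.82189)
(14175 - 18641) + C = (14175 - 18641) + 32863836/39985757 = -4466 + 32863836/39985757 = -178543526926/39985757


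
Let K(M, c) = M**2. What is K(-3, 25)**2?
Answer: 81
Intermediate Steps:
K(-3, 25)**2 = ((-3)**2)**2 = 9**2 = 81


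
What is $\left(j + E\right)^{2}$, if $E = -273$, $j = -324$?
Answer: $356409$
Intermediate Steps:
$\left(j + E\right)^{2} = \left(-324 - 273\right)^{2} = \left(-597\right)^{2} = 356409$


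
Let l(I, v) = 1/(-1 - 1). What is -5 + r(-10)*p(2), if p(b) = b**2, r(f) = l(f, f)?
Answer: -7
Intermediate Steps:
l(I, v) = -1/2 (l(I, v) = 1/(-2) = -1/2)
r(f) = -1/2
-5 + r(-10)*p(2) = -5 - 1/2*2**2 = -5 - 1/2*4 = -5 - 2 = -7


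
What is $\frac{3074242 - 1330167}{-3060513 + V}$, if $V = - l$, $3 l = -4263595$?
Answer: $- \frac{5232225}{4917944} \approx -1.0639$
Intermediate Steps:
$l = - \frac{4263595}{3}$ ($l = \frac{1}{3} \left(-4263595\right) = - \frac{4263595}{3} \approx -1.4212 \cdot 10^{6}$)
$V = \frac{4263595}{3}$ ($V = \left(-1\right) \left(- \frac{4263595}{3}\right) = \frac{4263595}{3} \approx 1.4212 \cdot 10^{6}$)
$\frac{3074242 - 1330167}{-3060513 + V} = \frac{3074242 - 1330167}{-3060513 + \frac{4263595}{3}} = \frac{1744075}{- \frac{4917944}{3}} = 1744075 \left(- \frac{3}{4917944}\right) = - \frac{5232225}{4917944}$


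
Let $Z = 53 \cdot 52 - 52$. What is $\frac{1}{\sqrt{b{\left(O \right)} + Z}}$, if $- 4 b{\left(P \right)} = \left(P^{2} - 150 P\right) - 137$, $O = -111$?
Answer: $- \frac{i \sqrt{2002}}{3003} \approx - 0.0149 i$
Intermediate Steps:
$Z = 2704$ ($Z = 2756 - 52 = 2704$)
$b{\left(P \right)} = \frac{137}{4} - \frac{P^{2}}{4} + \frac{75 P}{2}$ ($b{\left(P \right)} = - \frac{\left(P^{2} - 150 P\right) - 137}{4} = - \frac{-137 + P^{2} - 150 P}{4} = \frac{137}{4} - \frac{P^{2}}{4} + \frac{75 P}{2}$)
$\frac{1}{\sqrt{b{\left(O \right)} + Z}} = \frac{1}{\sqrt{\left(\frac{137}{4} - \frac{\left(-111\right)^{2}}{4} + \frac{75}{2} \left(-111\right)\right) + 2704}} = \frac{1}{\sqrt{\left(\frac{137}{4} - \frac{12321}{4} - \frac{8325}{2}\right) + 2704}} = \frac{1}{\sqrt{- \frac{14417}{2} + 2704}} = \frac{1}{\sqrt{- \frac{9009}{2}}} = \frac{1}{\frac{3}{2} i \sqrt{2002}} = - \frac{i \sqrt{2002}}{3003}$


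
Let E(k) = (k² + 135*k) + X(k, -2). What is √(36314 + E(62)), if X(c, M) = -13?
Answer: √48515 ≈ 220.26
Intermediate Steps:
E(k) = -13 + k² + 135*k (E(k) = (k² + 135*k) - 13 = -13 + k² + 135*k)
√(36314 + E(62)) = √(36314 + (-13 + 62² + 135*62)) = √(36314 + (-13 + 3844 + 8370)) = √(36314 + 12201) = √48515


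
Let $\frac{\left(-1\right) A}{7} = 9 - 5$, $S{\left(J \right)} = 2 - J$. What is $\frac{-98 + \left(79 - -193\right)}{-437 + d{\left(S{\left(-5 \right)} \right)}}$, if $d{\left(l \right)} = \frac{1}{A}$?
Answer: $- \frac{1624}{4079} \approx -0.39814$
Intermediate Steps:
$A = -28$ ($A = - 7 \left(9 - 5\right) = \left(-7\right) 4 = -28$)
$d{\left(l \right)} = - \frac{1}{28}$ ($d{\left(l \right)} = \frac{1}{-28} = - \frac{1}{28}$)
$\frac{-98 + \left(79 - -193\right)}{-437 + d{\left(S{\left(-5 \right)} \right)}} = \frac{-98 + \left(79 - -193\right)}{-437 - \frac{1}{28}} = \frac{-98 + \left(79 + 193\right)}{- \frac{12237}{28}} = \left(-98 + 272\right) \left(- \frac{28}{12237}\right) = 174 \left(- \frac{28}{12237}\right) = - \frac{1624}{4079}$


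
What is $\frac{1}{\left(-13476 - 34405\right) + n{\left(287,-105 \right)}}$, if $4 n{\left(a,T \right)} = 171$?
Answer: $- \frac{4}{191353} \approx -2.0904 \cdot 10^{-5}$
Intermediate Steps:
$n{\left(a,T \right)} = \frac{171}{4}$ ($n{\left(a,T \right)} = \frac{1}{4} \cdot 171 = \frac{171}{4}$)
$\frac{1}{\left(-13476 - 34405\right) + n{\left(287,-105 \right)}} = \frac{1}{\left(-13476 - 34405\right) + \frac{171}{4}} = \frac{1}{-47881 + \frac{171}{4}} = \frac{1}{- \frac{191353}{4}} = - \frac{4}{191353}$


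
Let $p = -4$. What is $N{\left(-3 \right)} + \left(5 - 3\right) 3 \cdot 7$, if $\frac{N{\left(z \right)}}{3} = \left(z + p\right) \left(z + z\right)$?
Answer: $168$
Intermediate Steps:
$N{\left(z \right)} = 6 z \left(-4 + z\right)$ ($N{\left(z \right)} = 3 \left(z - 4\right) \left(z + z\right) = 3 \left(-4 + z\right) 2 z = 3 \cdot 2 z \left(-4 + z\right) = 6 z \left(-4 + z\right)$)
$N{\left(-3 \right)} + \left(5 - 3\right) 3 \cdot 7 = 6 \left(-3\right) \left(-4 - 3\right) + \left(5 - 3\right) 3 \cdot 7 = 6 \left(-3\right) \left(-7\right) + 2 \cdot 3 \cdot 7 = 126 + 6 \cdot 7 = 126 + 42 = 168$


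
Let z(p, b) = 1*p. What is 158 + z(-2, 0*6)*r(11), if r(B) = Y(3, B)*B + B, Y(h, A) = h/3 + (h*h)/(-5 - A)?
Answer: 1011/8 ≈ 126.38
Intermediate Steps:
z(p, b) = p
Y(h, A) = h/3 + h²/(-5 - A) (Y(h, A) = h*(⅓) + h²/(-5 - A) = h/3 + h²/(-5 - A))
r(B) = B + B*(-4 + B)/(5 + B) (r(B) = ((⅓)*3*(5 + B - 3*3)/(5 + B))*B + B = ((⅓)*3*(5 + B - 9)/(5 + B))*B + B = ((⅓)*3*(-4 + B)/(5 + B))*B + B = ((-4 + B)/(5 + B))*B + B = B*(-4 + B)/(5 + B) + B = B + B*(-4 + B)/(5 + B))
158 + z(-2, 0*6)*r(11) = 158 - 22*(1 + 2*11)/(5 + 11) = 158 - 22*(1 + 22)/16 = 158 - 22*23/16 = 158 - 2*253/16 = 158 - 253/8 = 1011/8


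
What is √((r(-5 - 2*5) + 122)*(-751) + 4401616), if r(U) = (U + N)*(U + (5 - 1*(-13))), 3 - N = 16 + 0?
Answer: √4373078 ≈ 2091.2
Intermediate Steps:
N = -13 (N = 3 - (16 + 0) = 3 - 1*16 = 3 - 16 = -13)
r(U) = (-13 + U)*(18 + U) (r(U) = (U - 13)*(U + (5 - 1*(-13))) = (-13 + U)*(U + (5 + 13)) = (-13 + U)*(U + 18) = (-13 + U)*(18 + U))
√((r(-5 - 2*5) + 122)*(-751) + 4401616) = √(((-234 + (-5 - 2*5)² + 5*(-5 - 2*5)) + 122)*(-751) + 4401616) = √(((-234 + (-5 - 10)² + 5*(-5 - 10)) + 122)*(-751) + 4401616) = √(((-234 + (-15)² + 5*(-15)) + 122)*(-751) + 4401616) = √(((-234 + 225 - 75) + 122)*(-751) + 4401616) = √((-84 + 122)*(-751) + 4401616) = √(38*(-751) + 4401616) = √(-28538 + 4401616) = √4373078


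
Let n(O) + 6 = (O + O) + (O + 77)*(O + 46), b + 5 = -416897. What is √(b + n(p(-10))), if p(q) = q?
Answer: 2*I*√103629 ≈ 643.83*I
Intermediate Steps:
b = -416902 (b = -5 - 416897 = -416902)
n(O) = -6 + 2*O + (46 + O)*(77 + O) (n(O) = -6 + ((O + O) + (O + 77)*(O + 46)) = -6 + (2*O + (77 + O)*(46 + O)) = -6 + (2*O + (46 + O)*(77 + O)) = -6 + 2*O + (46 + O)*(77 + O))
√(b + n(p(-10))) = √(-416902 + (3536 + (-10)² + 125*(-10))) = √(-416902 + (3536 + 100 - 1250)) = √(-416902 + 2386) = √(-414516) = 2*I*√103629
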